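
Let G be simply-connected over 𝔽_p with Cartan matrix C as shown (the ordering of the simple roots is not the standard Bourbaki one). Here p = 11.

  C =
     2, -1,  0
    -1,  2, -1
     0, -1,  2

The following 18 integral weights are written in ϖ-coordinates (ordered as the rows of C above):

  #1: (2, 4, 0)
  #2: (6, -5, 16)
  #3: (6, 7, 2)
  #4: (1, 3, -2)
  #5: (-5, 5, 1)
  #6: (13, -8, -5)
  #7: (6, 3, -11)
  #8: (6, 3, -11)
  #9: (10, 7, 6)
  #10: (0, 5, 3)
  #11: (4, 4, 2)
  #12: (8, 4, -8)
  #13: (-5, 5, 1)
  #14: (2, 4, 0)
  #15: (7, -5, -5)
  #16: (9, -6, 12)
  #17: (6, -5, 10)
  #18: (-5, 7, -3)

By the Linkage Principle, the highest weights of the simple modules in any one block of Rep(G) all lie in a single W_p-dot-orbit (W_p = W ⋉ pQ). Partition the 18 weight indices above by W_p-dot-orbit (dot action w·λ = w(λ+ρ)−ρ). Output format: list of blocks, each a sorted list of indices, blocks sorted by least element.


Root system A_3: the 3×3 matrix C matches after relabeling.

λ_j+ρ reflected into Ā_11 (⟨·,θ^∨⟩≤11); 3-tuples as given:

  1: (3, 5, 1) · 2: (4, 2, 2) · 3: (0, 4, 4) · 4: (2, 3, 1) · 5: (4, 2, 2) · 6: (0, 4, 4) · 7: (1, 6, 4) · 8: (1, 6, 4) · 9: (0, 4, 4) · 10: (1, 6, 4) · 11: (3, 5, 1) · 12: (4, 2, 2) · 13: (4, 2, 2) · 14: (3, 5, 1) · 15: (0, 4, 4) · 16: (2, 3, 1) · 17: (0, 4, 4) · 18: (4, 2, 2)

The 18 indices split into 5 linkage classes (same alcove rep ⇔ same W_11-dot-orbit):

[[1, 11, 14], [2, 5, 12, 13, 18], [3, 6, 9, 15, 17], [4, 16], [7, 8, 10]]


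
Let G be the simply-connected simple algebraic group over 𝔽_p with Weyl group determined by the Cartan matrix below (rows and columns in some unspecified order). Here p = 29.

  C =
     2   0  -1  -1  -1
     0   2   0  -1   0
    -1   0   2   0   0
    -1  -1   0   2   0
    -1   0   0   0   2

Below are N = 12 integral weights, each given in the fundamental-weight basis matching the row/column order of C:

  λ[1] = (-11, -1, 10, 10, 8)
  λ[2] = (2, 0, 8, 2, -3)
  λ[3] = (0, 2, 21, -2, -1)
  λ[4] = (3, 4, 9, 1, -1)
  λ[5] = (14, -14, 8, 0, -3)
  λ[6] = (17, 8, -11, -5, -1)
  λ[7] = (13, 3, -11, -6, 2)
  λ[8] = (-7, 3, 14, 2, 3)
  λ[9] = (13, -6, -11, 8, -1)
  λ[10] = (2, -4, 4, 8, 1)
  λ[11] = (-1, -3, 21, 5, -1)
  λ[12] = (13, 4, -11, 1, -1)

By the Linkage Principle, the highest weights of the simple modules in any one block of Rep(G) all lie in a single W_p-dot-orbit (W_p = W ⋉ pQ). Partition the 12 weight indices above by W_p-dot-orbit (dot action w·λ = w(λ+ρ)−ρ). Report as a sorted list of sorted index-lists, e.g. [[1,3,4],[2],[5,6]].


Cartan matrix: type D_5 (|W|=1920); un-permuting the 5 rows.

Ā_29 reps of the 12 weights (D_5, coords as presented):

    λ_1+ρ ↦ (9, 0, 1, 1, 1)
    λ_2+ρ ↦ (1, 1, 9, 3, 2)
    λ_3+ρ ↦ (0, 2, 22, 1, 0)
    λ_4+ρ ↦ (4, 5, 10, 2, 0)
    λ_5+ρ ↦ (1, 1, 9, 3, 2)
    λ_6+ρ ↦ (4, 5, 10, 2, 0)
    λ_7+ρ ↦ (1, 1, 9, 3, 2)
    λ_8+ρ ↦ (1, 1, 9, 3, 2)
    λ_9+ρ ↦ (4, 5, 10, 2, 0)
    λ_10+ρ ↦ (3, 3, 5, 6, 2)
    λ_11+ρ ↦ (0, 2, 22, 1, 0)
    λ_12+ρ ↦ (4, 5, 10, 2, 0)

Grouping the 12 weights by Ā_29-representative: 5 linkage classes.

[[1], [2, 5, 7, 8], [3, 11], [4, 6, 9, 12], [10]]


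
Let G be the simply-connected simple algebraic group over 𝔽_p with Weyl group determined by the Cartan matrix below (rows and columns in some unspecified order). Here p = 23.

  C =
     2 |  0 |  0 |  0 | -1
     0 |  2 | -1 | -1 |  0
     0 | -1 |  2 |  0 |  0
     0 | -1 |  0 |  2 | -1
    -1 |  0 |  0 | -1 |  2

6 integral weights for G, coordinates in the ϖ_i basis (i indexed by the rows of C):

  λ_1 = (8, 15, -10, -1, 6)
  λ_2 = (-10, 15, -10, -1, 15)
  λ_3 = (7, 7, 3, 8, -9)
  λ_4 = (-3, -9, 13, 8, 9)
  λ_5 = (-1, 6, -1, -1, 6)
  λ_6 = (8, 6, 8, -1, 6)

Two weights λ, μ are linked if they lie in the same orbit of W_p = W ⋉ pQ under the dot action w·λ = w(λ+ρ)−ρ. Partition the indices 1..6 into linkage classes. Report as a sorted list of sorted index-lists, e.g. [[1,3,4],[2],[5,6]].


Root system A_5: the 5×5 matrix C matches after relabeling.

Alcove-folded reps (p=23, 6 weights, presented ϖ-order):

  λ_1+ρ ↦ (0, 7, 0, 0, 7);  λ_2+ρ ↦ (0, 7, 0, 0, 7);  λ_3+ρ ↦ (0, 8, 4, 1, 8);  λ_4+ρ ↦ (0, 8, 4, 1, 8);  λ_5+ρ ↦ (0, 7, 0, 0, 7);  λ_6+ρ ↦ (0, 7, 0, 0, 7)

2 distinct reps among the 6 weights ⇒ 2 W_23-linkage classes:

[[1, 2, 5, 6], [3, 4]]


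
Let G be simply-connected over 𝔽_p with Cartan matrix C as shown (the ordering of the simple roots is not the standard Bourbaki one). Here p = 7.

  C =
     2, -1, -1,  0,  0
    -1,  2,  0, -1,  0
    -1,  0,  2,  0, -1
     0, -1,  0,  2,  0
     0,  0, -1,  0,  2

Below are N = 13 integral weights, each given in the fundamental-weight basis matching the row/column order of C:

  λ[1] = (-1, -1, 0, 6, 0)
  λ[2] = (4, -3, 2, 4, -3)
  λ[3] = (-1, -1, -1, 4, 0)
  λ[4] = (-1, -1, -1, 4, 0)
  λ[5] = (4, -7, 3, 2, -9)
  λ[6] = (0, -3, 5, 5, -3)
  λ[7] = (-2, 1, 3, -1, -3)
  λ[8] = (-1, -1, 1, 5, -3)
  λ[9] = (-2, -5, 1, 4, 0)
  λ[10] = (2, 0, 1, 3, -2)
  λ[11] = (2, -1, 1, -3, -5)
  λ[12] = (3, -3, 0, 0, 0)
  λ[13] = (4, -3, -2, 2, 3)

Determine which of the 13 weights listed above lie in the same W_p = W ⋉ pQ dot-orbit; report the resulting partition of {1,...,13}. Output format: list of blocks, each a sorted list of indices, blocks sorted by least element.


Cartan matrix: type A_5 (|W|=720); un-permuting the 5 rows.

Each λ_j+ρ reduced to Ā_7; 5-tuples below use C's row order:

  λ_1+ρ ↦ (0, 0, 0, 5, 1);  λ_2+ρ ↦ (2, 1, 1, 1, 1);  λ_3+ρ ↦ (0, 0, 0, 5, 1);  λ_4+ρ ↦ (0, 0, 0, 5, 1);  λ_5+ρ ↦ (2, 1, 1, 1, 1);  λ_6+ρ ↦ (1, 1, 1, 0, 2);  λ_7+ρ ↦ (1, 1, 1, 0, 2);  λ_8+ρ ↦ (0, 0, 0, 5, 1);  λ_9+ρ ↦ (1, 1, 1, 0, 2);  λ_10+ρ ↦ (2, 1, 1, 1, 1);  λ_11+ρ ↦ (1, 1, 1, 0, 2);  λ_12+ρ ↦ (2, 1, 1, 1, 1);  λ_13+ρ ↦ (2, 1, 1, 1, 1)

Grouping the 13 weights by Ā_7-representative: 3 linkage classes.

[[1, 3, 4, 8], [2, 5, 10, 12, 13], [6, 7, 9, 11]]


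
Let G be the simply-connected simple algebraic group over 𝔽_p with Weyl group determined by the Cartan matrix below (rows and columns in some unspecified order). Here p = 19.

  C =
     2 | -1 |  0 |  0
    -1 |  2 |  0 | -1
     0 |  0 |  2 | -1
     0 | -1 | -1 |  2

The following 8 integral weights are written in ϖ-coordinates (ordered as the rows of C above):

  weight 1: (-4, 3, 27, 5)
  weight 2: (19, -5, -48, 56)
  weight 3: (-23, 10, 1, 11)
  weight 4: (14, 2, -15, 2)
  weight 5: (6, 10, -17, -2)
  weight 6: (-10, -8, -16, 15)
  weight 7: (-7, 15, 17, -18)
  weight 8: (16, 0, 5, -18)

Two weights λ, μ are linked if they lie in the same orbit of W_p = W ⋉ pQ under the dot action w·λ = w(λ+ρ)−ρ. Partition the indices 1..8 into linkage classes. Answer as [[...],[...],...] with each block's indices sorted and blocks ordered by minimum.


Cartan matrix: type A_4 (|W|=120); un-permuting the 4 rows.

Folding the 8 weights λ_j+ρ into Ā_19 (reps in the given 4-coord order):

    λ_1+ρ ↦ (1, 6, 0, 9)
    λ_2+ρ ↦ (1, 6, 0, 9)
    λ_3+ρ ↦ (5, 8, 1, 3)
    λ_4+ρ ↦ (5, 8, 1, 3)
    λ_5+ρ ↦ (1, 6, 1, 10)
    λ_6+ρ ↦ (1, 6, 0, 9)
    λ_7+ρ ↦ (1, 6, 1, 10)
    λ_8+ρ ↦ (1, 6, 1, 10)

The 8 indices split into 3 linkage classes (same alcove rep ⇔ same W_19-dot-orbit):

[[1, 2, 6], [3, 4], [5, 7, 8]]


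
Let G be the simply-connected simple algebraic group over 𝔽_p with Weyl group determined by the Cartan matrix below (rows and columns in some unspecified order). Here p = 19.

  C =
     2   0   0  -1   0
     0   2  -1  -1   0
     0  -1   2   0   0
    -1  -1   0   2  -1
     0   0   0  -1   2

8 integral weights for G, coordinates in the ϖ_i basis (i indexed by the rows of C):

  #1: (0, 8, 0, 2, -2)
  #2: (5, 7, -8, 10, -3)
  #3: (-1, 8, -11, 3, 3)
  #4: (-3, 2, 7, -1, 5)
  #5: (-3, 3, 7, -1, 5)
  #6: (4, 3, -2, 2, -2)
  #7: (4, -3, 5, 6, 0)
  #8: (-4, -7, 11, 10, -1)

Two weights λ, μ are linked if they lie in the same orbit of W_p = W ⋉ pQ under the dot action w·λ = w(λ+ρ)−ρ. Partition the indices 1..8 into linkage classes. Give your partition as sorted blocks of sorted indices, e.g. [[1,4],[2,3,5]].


Type D_5, rank 5, |W|=1920; reorder rows/cols to standard.

Folding the 8 weights λ_j+ρ into Ā_19 (reps in the given 5-coord order):

  [1] (1, 3, 1, 2, 1)
  [2] (0, 1, 8, 2, 4)
  [3] (0, 1, 8, 2, 4)
  [4] (0, 1, 8, 2, 4)
  [5] (0, 1, 8, 2, 4)
  [6] (5, 3, 1, 2, 1)
  [7] (5, 3, 1, 2, 1)
  [8] (3, 0, 6, 2, 0)

The 8 indices split into 4 linkage classes (same alcove rep ⇔ same W_19-dot-orbit):

[[1], [2, 3, 4, 5], [6, 7], [8]]


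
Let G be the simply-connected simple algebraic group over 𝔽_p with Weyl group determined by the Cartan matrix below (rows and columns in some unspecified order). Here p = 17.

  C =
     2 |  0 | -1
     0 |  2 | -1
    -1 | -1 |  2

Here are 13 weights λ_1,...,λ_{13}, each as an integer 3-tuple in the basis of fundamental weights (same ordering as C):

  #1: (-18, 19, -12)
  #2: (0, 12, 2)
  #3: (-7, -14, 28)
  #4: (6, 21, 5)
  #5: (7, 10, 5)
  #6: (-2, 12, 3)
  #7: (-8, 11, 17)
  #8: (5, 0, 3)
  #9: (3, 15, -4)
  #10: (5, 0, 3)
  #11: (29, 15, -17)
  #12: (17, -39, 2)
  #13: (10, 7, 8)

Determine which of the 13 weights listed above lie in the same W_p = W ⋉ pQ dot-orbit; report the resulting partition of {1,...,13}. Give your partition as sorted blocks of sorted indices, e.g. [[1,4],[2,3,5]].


Cartan matrix: type A_3 (|W|=24); un-permuting the 3 rows.

λ_j+ρ reflected into Ā_17 (⟨·,θ^∨⟩≤17); 3-tuples as given:

  [1] (0, 3, 6)
  [2] (1, 13, 3)
  [3] (6, 1, 4)
  [4] (6, 1, 4)
  [5] (0, 3, 6)
  [6] (1, 13, 3)
  [7] (6, 1, 4)
  [8] (6, 1, 4)
  [9] (1, 13, 3)
  [10] (6, 1, 4)
  [11] (1, 13, 3)
  [12] (1, 13, 3)
  [13] (0, 3, 6)

3 distinct reps among the 13 weights ⇒ 3 W_17-linkage classes:

[[1, 5, 13], [2, 6, 9, 11, 12], [3, 4, 7, 8, 10]]


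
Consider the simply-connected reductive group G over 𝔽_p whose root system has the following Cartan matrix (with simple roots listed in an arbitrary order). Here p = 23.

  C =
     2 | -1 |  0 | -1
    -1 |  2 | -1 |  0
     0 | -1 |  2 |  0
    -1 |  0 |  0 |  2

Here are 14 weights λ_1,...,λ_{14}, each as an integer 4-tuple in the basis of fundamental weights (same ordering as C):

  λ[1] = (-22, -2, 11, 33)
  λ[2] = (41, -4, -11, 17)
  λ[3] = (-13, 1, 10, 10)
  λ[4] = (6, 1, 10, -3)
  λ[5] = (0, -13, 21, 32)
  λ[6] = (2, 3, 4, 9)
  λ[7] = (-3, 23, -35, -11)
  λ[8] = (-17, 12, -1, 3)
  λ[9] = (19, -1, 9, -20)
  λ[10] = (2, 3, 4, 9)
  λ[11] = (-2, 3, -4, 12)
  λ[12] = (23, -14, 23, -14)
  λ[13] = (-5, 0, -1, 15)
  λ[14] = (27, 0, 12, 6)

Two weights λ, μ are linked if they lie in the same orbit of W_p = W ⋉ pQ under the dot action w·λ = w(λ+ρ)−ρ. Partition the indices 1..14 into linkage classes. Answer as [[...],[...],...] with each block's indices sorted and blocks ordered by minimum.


A_4 Cartan matrix, 4 simple roots permuted; ρ=(1,1,1,1).

Each λ_j+ρ reduced to Ā_23; 4-tuples below use C's row order:

  [1] (1, 10, 1, 1);  [2] (3, 4, 5, 10);  [3] (1, 10, 1, 1);  [4] (5, 2, 11, 2);  [5] (1, 10, 1, 1);  [6] (3, 4, 5, 10);  [7] (1, 10, 1, 1);  [8] (1, 0, 3, 12);  [9] (1, 0, 3, 12);  [10] (3, 4, 5, 10);  [11] (1, 0, 3, 12);  [12] (1, 10, 1, 1);  [13] (1, 0, 3, 12);  [14] (3, 4, 5, 10)

These 14 weights hit 4 W_23-dot-orbits; sizes (5, 4, 1, 4):

[[1, 3, 5, 7, 12], [2, 6, 10, 14], [4], [8, 9, 11, 13]]


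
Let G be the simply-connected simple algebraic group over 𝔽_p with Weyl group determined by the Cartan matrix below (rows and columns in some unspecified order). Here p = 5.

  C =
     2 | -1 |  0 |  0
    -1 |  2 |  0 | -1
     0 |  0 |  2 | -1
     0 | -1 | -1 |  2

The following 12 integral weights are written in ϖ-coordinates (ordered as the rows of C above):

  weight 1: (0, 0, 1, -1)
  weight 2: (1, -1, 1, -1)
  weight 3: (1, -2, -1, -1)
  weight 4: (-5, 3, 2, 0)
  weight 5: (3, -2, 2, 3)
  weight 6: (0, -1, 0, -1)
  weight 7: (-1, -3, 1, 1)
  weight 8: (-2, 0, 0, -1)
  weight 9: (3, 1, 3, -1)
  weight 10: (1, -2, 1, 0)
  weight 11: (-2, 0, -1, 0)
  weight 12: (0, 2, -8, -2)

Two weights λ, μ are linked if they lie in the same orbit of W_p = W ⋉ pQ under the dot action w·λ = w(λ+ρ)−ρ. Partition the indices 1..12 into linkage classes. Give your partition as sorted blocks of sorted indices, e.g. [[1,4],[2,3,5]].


A_4 Cartan matrix, 4 simple roots permuted; ρ=(1,1,1,1).

Alcove-folded reps (p=5, 12 weights, presented ϖ-order):

  λ_1 → (1, 1, 2, 0) · λ_2 → (2, 0, 2, 0) · λ_3 → (1, 0, 1, 0) · λ_4 → (1, 0, 0, 1) · λ_5 → (1, 1, 2, 0) · λ_6 → (1, 0, 1, 0) · λ_7 → (2, 0, 2, 0) · λ_8 → (1, 0, 1, 0) · λ_9 → (1, 0, 0, 1) · λ_10 → (1, 1, 2, 0) · λ_11 → (1, 0, 0, 1) · λ_12 → (1, 1, 2, 0)

Linkage partition of the 12 weights (4 classes, p=5):

[[1, 5, 10, 12], [2, 7], [3, 6, 8], [4, 9, 11]]


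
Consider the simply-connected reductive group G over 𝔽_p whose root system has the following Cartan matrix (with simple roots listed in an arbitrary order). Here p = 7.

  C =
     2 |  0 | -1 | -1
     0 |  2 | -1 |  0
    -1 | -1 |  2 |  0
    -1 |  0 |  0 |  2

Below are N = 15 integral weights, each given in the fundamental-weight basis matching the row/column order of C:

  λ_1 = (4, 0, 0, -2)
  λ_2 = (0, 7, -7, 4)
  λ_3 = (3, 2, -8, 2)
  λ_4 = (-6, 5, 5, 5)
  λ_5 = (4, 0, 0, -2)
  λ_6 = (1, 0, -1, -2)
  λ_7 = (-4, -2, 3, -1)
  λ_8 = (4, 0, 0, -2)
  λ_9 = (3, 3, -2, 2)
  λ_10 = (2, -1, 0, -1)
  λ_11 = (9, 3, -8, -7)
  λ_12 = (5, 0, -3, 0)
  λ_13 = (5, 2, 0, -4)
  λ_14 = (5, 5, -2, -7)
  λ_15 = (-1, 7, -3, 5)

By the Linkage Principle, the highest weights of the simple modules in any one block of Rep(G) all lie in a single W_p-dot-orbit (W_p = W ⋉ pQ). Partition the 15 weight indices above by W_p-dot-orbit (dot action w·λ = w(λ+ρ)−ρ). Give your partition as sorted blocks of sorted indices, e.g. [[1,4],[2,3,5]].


Dynkin diagram of C (from the 6 off-diagonal −1 entries): A_4.

Ā_7 reps of the 15 weights (A_4, coords as presented):

  λ_1 → (4, 1, 1, 1) · λ_2 → (4, 1, 1, 1) · λ_3 → (3, 4, 0, 0) · λ_4 → (0, 0, 1, 5) · λ_5 → (4, 1, 1, 1) · λ_6 → (1, 1, 0, 1) · λ_7 → (0, 1, 0, 3) · λ_8 → (4, 1, 1, 1) · λ_9 → (3, 0, 1, 0) · λ_10 → (3, 0, 1, 0) · λ_11 → (3, 0, 1, 0) · λ_12 → (4, 1, 1, 1) · λ_13 → (3, 0, 1, 0) · λ_14 → (1, 1, 0, 1) · λ_15 → (1, 1, 0, 1)

Grouping the 15 weights by Ā_7-representative: 6 linkage classes.

[[1, 2, 5, 8, 12], [3], [4], [6, 14, 15], [7], [9, 10, 11, 13]]


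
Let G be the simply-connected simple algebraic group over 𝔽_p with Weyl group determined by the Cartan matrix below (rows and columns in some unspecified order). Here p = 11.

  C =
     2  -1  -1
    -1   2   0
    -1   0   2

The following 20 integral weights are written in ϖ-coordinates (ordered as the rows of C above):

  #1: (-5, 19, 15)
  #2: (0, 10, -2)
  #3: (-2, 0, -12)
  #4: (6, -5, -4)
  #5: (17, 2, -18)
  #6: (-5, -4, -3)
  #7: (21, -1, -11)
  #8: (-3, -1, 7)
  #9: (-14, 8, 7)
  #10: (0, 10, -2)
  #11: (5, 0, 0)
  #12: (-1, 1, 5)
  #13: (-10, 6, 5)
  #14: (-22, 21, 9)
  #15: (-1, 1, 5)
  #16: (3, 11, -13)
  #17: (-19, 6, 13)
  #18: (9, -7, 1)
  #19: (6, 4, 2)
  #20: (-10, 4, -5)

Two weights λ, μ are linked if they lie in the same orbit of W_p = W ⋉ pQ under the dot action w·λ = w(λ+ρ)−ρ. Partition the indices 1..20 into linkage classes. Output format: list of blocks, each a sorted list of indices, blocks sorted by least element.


Cartan matrix: type A_3 (|W|=24); un-permuting the 3 rows.

W_11-reps of the 20 weights in Ā_11 (same 3-coord order as C):

  λ_1 → (4, 5, 1);  λ_2 → (0, 10, 0);  λ_3 → (0, 10, 0);  λ_4 → (0, 4, 3);  λ_5 → (6, 1, 1);  λ_6 → (4, 2, 3);  λ_7 → (0, 10, 0);  λ_8 → (0, 2, 6);  λ_9 → (4, 2, 3);  λ_10 → (0, 10, 0);  λ_11 → (6, 1, 1);  λ_12 → (0, 2, 6);  λ_13 → (4, 2, 3);  λ_14 → (0, 10, 0);  λ_15 → (0, 2, 6);  λ_16 → (6, 1, 1);  λ_17 → (0, 4, 3);  λ_18 → (4, 5, 1);  λ_19 → (6, 1, 1);  λ_20 → (4, 2, 3)

Partition of {1..20} into 6 W_11-dot-orbits:

[[1, 18], [2, 3, 7, 10, 14], [4, 17], [5, 11, 16, 19], [6, 9, 13, 20], [8, 12, 15]]


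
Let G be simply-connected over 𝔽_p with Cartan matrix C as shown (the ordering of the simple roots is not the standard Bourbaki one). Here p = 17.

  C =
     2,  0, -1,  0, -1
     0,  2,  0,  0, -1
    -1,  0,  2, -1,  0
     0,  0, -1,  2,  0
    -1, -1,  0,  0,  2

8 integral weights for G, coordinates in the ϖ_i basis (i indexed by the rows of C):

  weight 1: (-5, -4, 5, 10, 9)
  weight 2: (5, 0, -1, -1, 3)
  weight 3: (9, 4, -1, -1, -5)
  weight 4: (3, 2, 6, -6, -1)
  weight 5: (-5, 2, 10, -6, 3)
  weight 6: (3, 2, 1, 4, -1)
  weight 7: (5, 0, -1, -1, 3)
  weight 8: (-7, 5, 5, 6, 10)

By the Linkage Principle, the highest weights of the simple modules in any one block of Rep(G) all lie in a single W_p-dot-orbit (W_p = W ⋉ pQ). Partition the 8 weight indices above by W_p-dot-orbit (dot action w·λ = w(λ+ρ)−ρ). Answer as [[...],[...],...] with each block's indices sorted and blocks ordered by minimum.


Type A_5, rank 5, |W|=720; reorder rows/cols to standard.

Alcove-folded reps (p=17, 8 weights, presented ϖ-order):

    λ_1+ρ ↦ (4, 3, 2, 5, 0)
    λ_2+ρ ↦ (6, 1, 0, 0, 4)
    λ_3+ρ ↦ (6, 1, 0, 0, 4)
    λ_4+ρ ↦ (4, 3, 2, 5, 0)
    λ_5+ρ ↦ (4, 3, 2, 5, 0)
    λ_6+ρ ↦ (4, 3, 2, 5, 0)
    λ_7+ρ ↦ (6, 1, 0, 0, 4)
    λ_8+ρ ↦ (6, 1, 0, 0, 4)

Grouping the 8 weights by Ā_17-representative: 2 linkage classes.

[[1, 4, 5, 6], [2, 3, 7, 8]]


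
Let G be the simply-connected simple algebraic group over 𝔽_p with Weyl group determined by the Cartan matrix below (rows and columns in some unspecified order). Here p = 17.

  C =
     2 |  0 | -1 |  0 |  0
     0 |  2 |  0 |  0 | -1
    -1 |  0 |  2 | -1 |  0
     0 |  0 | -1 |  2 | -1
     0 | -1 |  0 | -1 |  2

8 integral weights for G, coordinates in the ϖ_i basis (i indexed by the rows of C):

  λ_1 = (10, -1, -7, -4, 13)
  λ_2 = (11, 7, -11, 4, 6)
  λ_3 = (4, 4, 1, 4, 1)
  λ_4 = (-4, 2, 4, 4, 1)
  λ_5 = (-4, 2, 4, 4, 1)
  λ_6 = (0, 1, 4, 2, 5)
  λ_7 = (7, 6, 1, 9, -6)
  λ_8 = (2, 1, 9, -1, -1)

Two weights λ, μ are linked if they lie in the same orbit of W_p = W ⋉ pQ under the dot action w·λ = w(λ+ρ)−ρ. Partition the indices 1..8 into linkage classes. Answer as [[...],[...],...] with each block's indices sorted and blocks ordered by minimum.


Root system A_5: the 5×5 matrix C matches after relabeling.

Ā_17 reps of the 8 weights (A_5, coords as presented):

  1: (2, 0, 3, 6, 5)
  2: (3, 3, 2, 5, 2)
  3: (3, 3, 2, 5, 2)
  4: (3, 3, 2, 5, 2)
  5: (3, 3, 2, 5, 2)
  6: (1, 2, 5, 3, 6)
  7: (3, 3, 2, 5, 2)
  8: (3, 2, 10, 0, 0)

The 8 indices split into 4 linkage classes (same alcove rep ⇔ same W_17-dot-orbit):

[[1], [2, 3, 4, 5, 7], [6], [8]]


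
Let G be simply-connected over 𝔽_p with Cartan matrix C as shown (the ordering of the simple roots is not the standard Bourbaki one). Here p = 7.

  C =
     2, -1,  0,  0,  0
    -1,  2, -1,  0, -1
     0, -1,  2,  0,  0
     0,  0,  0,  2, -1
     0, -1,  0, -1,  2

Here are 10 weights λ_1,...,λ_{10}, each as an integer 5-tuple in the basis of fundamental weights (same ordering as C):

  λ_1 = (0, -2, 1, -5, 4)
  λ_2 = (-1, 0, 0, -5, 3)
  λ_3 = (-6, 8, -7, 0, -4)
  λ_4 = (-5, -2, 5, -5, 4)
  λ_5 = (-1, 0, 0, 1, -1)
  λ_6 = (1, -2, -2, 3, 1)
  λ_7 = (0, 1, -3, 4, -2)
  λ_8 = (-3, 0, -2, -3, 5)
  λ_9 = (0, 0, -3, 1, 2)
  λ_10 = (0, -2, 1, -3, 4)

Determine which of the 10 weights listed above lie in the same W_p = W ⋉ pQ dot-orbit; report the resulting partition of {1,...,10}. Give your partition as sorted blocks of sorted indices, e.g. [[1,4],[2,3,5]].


Cartan matrix: type D_5 (|W|=1920); un-permuting the 5 rows.

Alcove-folded reps (p=7, 10 weights, presented ϖ-order):

    λ_1+ρ ↦ (0, 1, 1, 4, 0)
    λ_2+ρ ↦ (0, 1, 1, 4, 0)
    λ_3+ρ ↦ (0, 1, 1, 2, 0)
    λ_4+ρ ↦ (1, 0, 1, 0, 1)
    λ_5+ρ ↦ (0, 1, 1, 2, 0)
    λ_6+ρ ↦ (0, 1, 1, 4, 0)
    λ_7+ρ ↦ (0, 1, 1, 4, 0)
    λ_8+ρ ↦ (0, 1, 1, 2, 0)
    λ_9+ρ ↦ (0, 1, 1, 2, 0)
    λ_10+ρ ↦ (0, 1, 1, 2, 0)

Linkage partition of the 10 weights (3 classes, p=7):

[[1, 2, 6, 7], [3, 5, 8, 9, 10], [4]]


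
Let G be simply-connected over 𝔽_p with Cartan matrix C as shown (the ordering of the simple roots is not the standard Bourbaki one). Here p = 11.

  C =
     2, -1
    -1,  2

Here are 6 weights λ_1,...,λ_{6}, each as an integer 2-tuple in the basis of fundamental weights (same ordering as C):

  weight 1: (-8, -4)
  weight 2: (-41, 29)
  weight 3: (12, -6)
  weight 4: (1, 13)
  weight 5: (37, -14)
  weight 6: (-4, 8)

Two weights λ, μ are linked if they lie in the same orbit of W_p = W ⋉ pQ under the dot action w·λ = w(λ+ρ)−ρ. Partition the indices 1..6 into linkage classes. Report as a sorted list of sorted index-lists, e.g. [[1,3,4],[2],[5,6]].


Root system A_2: the 2×2 matrix C matches after relabeling.

Ā_11 reps of the 6 weights (A_2, coords as presented):

  λ_1+ρ ↦ (3, 7)
  λ_2+ρ ↦ (3, 7)
  λ_3+ρ ↦ (6, 3)
  λ_4+ρ ↦ (3, 6)
  λ_5+ρ ↦ (6, 3)
  λ_6+ρ ↦ (3, 6)

Linkage partition of the 6 weights (3 classes, p=11):

[[1, 2], [3, 5], [4, 6]]


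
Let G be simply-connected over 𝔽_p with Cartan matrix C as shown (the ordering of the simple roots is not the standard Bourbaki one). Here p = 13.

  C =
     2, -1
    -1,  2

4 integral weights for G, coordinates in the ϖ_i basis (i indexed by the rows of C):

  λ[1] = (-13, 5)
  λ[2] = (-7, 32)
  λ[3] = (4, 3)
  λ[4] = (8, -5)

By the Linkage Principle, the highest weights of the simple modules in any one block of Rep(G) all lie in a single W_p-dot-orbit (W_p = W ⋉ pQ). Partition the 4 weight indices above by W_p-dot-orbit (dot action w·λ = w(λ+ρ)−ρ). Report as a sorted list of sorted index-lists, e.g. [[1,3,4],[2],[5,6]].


Dynkin diagram of C (from the 2 off-diagonal −1 entries): A_2.

Each λ_j+ρ reduced to Ā_13; 2-tuples below use C's row order:

    λ_1+ρ ↦ (6, 6)
    λ_2+ρ ↦ (6, 6)
    λ_3+ρ ↦ (5, 4)
    λ_4+ρ ↦ (5, 4)

These 4 weights hit 2 W_13-dot-orbits; sizes (2, 2):

[[1, 2], [3, 4]]


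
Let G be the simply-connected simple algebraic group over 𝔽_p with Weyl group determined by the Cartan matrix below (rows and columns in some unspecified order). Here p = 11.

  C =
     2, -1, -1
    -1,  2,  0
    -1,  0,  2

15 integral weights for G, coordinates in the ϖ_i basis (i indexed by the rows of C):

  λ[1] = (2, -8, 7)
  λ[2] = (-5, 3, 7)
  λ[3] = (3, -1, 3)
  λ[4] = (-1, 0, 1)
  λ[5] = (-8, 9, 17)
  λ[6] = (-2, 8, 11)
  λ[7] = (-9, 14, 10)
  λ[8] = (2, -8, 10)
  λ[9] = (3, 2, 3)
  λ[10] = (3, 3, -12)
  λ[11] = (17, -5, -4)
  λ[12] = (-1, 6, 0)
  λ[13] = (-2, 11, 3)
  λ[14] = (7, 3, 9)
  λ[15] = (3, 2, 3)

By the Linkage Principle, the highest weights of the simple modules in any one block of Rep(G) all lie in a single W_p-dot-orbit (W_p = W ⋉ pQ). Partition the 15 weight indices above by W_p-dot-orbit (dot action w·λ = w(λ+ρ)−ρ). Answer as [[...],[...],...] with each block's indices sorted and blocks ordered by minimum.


Root system A_3: the 3×3 matrix C matches after relabeling.

Alcove-folded reps (p=11, 15 weights, presented ϖ-order):

  λ_1+ρ ↦ (4, 3, 4);  λ_2+ρ ↦ (4, 0, 4);  λ_3+ρ ↦ (4, 0, 4);  λ_4+ρ ↦ (0, 1, 2);  λ_5+ρ ↦ (0, 7, 1);  λ_6+ρ ↦ (0, 1, 2);  λ_7+ρ ↦ (4, 0, 4);  λ_8+ρ ↦ (4, 0, 4);  λ_9+ρ ↦ (4, 3, 4);  λ_10+ρ ↦ (4, 3, 4);  λ_11+ρ ↦ (4, 3, 4);  λ_12+ρ ↦ (0, 7, 1);  λ_13+ρ ↦ (0, 7, 1);  λ_14+ρ ↦ (0, 7, 1);  λ_15+ρ ↦ (4, 3, 4)

These 15 weights hit 4 W_11-dot-orbits; sizes (5, 4, 2, 4):

[[1, 9, 10, 11, 15], [2, 3, 7, 8], [4, 6], [5, 12, 13, 14]]


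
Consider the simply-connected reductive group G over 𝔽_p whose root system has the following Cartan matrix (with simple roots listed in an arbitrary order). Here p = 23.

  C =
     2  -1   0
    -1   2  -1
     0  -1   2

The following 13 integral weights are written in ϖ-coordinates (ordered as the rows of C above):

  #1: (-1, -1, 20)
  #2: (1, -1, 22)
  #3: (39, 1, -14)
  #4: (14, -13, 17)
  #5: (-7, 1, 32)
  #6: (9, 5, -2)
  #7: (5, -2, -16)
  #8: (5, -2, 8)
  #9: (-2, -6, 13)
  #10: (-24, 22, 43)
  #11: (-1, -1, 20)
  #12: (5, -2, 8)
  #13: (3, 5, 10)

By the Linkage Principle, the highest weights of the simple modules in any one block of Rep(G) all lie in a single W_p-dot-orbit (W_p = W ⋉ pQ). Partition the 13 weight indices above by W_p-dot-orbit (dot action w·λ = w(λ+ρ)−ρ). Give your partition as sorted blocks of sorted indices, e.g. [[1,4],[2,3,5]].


Cartan matrix: type A_3 (|W|=24); un-permuting the 3 rows.

Alcove-folded reps (p=23, 13 weights, presented ϖ-order):

  1: (0, 0, 21);  2: (0, 0, 21);  3: (4, 6, 11);  4: (3, 12, 6);  5: (4, 6, 11);  6: (10, 5, 1);  7: (10, 5, 1);  8: (5, 1, 8);  9: (5, 1, 8);  10: (0, 0, 21);  11: (0, 0, 21);  12: (5, 1, 8);  13: (4, 6, 11)

Linkage partition of the 13 weights (5 classes, p=23):

[[1, 2, 10, 11], [3, 5, 13], [4], [6, 7], [8, 9, 12]]


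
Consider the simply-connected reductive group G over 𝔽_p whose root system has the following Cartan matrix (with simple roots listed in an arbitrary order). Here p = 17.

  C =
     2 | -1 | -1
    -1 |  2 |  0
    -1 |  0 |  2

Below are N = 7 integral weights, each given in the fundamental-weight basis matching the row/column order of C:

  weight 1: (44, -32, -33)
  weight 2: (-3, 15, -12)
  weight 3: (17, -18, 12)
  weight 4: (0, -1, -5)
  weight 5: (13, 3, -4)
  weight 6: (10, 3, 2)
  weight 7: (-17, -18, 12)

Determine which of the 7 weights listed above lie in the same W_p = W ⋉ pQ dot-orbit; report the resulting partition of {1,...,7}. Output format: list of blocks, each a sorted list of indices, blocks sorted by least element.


Dynkin diagram of C (from the 4 off-diagonal −1 entries): A_3.

W_17-reps of the 7 weights in Ā_17 (same 3-coord order as C):

  λ_1 → (11, 3, 2)
  λ_2 → (11, 3, 2)
  λ_3 → (0, 3, 1)
  λ_4 → (0, 3, 1)
  λ_5 → (11, 3, 2)
  λ_6 → (11, 3, 2)
  λ_7 → (0, 3, 1)

Grouping the 7 weights by Ā_17-representative: 2 linkage classes.

[[1, 2, 5, 6], [3, 4, 7]]


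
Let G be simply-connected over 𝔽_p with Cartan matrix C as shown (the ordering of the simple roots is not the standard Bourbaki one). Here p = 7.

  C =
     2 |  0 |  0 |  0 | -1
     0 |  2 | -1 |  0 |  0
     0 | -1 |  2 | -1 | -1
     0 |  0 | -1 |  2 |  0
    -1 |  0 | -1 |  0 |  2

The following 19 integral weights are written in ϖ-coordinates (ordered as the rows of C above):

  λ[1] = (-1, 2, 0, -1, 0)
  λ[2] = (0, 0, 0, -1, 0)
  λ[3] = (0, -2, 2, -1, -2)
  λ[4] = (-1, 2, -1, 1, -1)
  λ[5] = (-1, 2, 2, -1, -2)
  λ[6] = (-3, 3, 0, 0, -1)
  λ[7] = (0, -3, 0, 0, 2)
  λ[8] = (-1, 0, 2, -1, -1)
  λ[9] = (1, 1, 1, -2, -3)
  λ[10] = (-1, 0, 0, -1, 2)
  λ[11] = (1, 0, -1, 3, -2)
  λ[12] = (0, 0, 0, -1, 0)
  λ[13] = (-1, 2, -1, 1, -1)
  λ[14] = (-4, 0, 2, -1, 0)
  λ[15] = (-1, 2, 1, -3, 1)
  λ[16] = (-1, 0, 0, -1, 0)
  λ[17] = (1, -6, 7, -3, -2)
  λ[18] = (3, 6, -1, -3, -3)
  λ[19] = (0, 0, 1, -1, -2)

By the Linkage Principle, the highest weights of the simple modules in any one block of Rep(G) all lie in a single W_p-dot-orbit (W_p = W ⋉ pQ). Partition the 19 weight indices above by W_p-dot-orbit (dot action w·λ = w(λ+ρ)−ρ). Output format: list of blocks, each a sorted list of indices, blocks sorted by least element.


D_5 Cartan matrix, 5 simple roots permuted; ρ=(1,1,1,1,1).

Folding the 19 weights λ_j+ρ into Ā_7 (reps in the given 5-coord order):

  λ_1+ρ ↦ (0, 3, 1, 0, 1) · λ_2+ρ ↦ (1, 1, 1, 0, 1) · λ_3+ρ ↦ (0, 1, 1, 0, 1) · λ_4+ρ ↦ (0, 3, 0, 2, 0) · λ_5+ρ ↦ (0, 3, 1, 0, 1) · λ_6+ρ ↦ (0, 3, 1, 0, 1) · λ_7+ρ ↦ (1, 1, 1, 0, 1) · λ_8+ρ ↦ (0, 1, 3, 0, 0) · λ_9+ρ ↦ (0, 1, 1, 0, 1) · λ_10+ρ ↦ (0, 1, 1, 0, 1) · λ_11+ρ ↦ (1, 0, 1, 3, 0) · λ_12+ρ ↦ (1, 1, 1, 0, 1) · λ_13+ρ ↦ (0, 3, 0, 2, 0) · λ_14+ρ ↦ (1, 1, 1, 0, 1) · λ_15+ρ ↦ (0, 3, 0, 2, 0) · λ_16+ρ ↦ (0, 1, 1, 0, 1) · λ_17+ρ ↦ (0, 3, 1, 0, 1) · λ_18+ρ ↦ (0, 3, 0, 2, 0) · λ_19+ρ ↦ (0, 1, 1, 0, 1)

6 distinct reps among the 19 weights ⇒ 6 W_7-linkage classes:

[[1, 5, 6, 17], [2, 7, 12, 14], [3, 9, 10, 16, 19], [4, 13, 15, 18], [8], [11]]


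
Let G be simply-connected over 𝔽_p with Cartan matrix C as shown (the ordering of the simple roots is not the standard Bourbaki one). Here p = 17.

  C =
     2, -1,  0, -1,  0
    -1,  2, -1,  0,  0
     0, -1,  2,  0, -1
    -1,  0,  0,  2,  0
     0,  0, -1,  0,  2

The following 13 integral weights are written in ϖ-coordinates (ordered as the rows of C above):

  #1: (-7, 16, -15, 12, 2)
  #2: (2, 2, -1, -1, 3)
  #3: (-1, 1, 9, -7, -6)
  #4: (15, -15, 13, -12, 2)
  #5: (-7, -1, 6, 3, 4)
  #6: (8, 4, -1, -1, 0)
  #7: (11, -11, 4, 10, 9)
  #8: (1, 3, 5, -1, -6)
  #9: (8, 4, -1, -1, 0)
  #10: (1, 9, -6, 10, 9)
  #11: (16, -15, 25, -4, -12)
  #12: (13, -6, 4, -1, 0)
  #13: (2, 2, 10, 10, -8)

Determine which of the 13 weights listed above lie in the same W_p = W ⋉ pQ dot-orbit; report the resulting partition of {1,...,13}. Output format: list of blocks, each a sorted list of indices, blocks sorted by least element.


Type A_5, rank 5, |W|=720; reorder rows/cols to standard.

Folding the 13 weights λ_j+ρ into Ā_17 (reps in the given 5-coord order):

    [1] (3, 3, 0, 0, 4)
    [2] (3, 3, 0, 0, 4)
    [3] (2, 4, 1, 0, 5)
    [4] (9, 5, 0, 0, 1)
    [5] (2, 4, 1, 0, 5)
    [6] (9, 5, 0, 0, 1)
    [7] (2, 4, 1, 0, 5)
    [8] (2, 4, 1, 0, 5)
    [9] (9, 5, 0, 0, 1)
    [10] (2, 4, 1, 0, 5)
    [11] (9, 5, 0, 0, 1)
    [12] (9, 5, 0, 0, 1)
    [13] (3, 3, 0, 0, 4)

Grouping the 13 weights by Ā_17-representative: 3 linkage classes.

[[1, 2, 13], [3, 5, 7, 8, 10], [4, 6, 9, 11, 12]]


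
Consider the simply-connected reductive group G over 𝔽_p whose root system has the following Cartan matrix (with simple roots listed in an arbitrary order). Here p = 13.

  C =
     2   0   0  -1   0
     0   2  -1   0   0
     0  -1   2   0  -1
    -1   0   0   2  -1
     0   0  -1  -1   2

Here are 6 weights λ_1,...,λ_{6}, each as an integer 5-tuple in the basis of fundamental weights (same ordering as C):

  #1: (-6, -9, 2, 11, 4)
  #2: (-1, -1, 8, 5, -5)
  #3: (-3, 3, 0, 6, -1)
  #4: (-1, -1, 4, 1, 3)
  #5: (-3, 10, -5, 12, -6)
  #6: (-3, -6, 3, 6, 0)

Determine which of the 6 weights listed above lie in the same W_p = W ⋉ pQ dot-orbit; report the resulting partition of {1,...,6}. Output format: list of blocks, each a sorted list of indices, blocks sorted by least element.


Root system A_5: the 5×5 matrix C matches after relabeling.

Folding the 6 weights λ_j+ρ into Ā_13 (reps in the given 5-coord order):

  1: (2, 4, 1, 5, 0);  2: (0, 0, 5, 2, 4);  3: (2, 4, 1, 5, 0);  4: (0, 0, 5, 2, 4);  5: (0, 0, 5, 2, 4);  6: (2, 4, 1, 5, 0)

2 distinct reps among the 6 weights ⇒ 2 W_13-linkage classes:

[[1, 3, 6], [2, 4, 5]]


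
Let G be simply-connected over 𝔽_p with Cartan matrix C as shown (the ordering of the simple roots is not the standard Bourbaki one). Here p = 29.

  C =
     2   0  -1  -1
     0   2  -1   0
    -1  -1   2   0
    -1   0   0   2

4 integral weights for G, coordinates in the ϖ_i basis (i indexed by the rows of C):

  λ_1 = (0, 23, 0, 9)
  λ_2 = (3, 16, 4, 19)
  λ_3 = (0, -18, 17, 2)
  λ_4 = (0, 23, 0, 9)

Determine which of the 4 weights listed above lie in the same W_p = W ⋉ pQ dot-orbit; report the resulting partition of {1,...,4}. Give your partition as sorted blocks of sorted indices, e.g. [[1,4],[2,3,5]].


C ↔ A_4 under row/col permutation; |W(A_4)| = 120.

λ_j+ρ reflected into Ā_29 (⟨·,θ^∨⟩≤29); 4-tuples as given:

  λ_1 → (1, 17, 1, 3);  λ_2 → (4, 0, 5, 3);  λ_3 → (1, 17, 1, 3);  λ_4 → (1, 17, 1, 3)

2 distinct reps among the 4 weights ⇒ 2 W_29-linkage classes:

[[1, 3, 4], [2]]


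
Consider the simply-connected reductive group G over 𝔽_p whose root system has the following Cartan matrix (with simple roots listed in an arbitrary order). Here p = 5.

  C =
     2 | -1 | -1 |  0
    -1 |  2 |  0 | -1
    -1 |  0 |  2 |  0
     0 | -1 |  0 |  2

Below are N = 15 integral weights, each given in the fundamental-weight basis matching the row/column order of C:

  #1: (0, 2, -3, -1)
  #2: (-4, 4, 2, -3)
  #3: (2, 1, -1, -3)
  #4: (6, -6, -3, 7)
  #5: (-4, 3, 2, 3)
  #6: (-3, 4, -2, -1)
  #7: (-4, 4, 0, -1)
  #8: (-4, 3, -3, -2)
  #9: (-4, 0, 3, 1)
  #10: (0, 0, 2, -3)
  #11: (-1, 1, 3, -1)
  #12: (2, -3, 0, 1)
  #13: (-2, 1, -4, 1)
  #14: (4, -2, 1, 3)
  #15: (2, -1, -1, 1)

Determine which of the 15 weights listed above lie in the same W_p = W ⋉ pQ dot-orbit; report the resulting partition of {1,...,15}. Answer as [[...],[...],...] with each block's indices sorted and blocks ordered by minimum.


C ↔ A_4 under row/col permutation; |W(A_4)| = 120.

Alcove-folded reps (p=5, 15 weights, presented ϖ-order):

  λ_1+ρ ↦ (1, 2, 1, 0);  λ_2+ρ ↦ (3, 0, 0, 2);  λ_3+ρ ↦ (3, 0, 0, 2);  λ_4+ρ ↦ (3, 0, 0, 2);  λ_5+ρ ↦ (0, 1, 3, 1);  λ_6+ρ ↦ (1, 2, 2, 0);  λ_7+ρ ↦ (1, 2, 2, 0);  λ_8+ρ ↦ (0, 1, 3, 1);  λ_9+ρ ↦ (1, 2, 1, 0);  λ_10+ρ ↦ (0, 1, 3, 1);  λ_11+ρ ↦ (0, 1, 3, 1);  λ_12+ρ ↦ (1, 2, 1, 0);  λ_13+ρ ↦ (1, 2, 1, 0);  λ_14+ρ ↦ (0, 1, 3, 1);  λ_15+ρ ↦ (3, 0, 0, 2)

Partition of {1..15} into 4 W_5-dot-orbits:

[[1, 9, 12, 13], [2, 3, 4, 15], [5, 8, 10, 11, 14], [6, 7]]


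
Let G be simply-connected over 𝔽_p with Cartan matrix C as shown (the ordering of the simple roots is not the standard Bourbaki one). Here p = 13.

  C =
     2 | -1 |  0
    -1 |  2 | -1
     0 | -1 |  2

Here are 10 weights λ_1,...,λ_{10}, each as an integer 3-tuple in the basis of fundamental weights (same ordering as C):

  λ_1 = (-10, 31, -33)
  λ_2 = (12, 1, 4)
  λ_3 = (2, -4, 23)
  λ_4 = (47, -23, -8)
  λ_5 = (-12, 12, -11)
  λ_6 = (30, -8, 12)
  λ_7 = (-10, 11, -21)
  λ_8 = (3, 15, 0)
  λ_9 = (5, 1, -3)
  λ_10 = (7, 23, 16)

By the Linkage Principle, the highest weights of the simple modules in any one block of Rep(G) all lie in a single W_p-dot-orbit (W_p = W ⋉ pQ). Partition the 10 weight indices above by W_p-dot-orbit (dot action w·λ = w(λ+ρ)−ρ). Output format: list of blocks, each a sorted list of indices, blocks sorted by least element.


Cartan matrix: type A_3 (|W|=24); un-permuting the 3 rows.

Alcove-folded reps (p=13, 10 weights, presented ϖ-order):

  λ_1 → (3, 4, 0);  λ_2 → (6, 0, 2);  λ_3 → (3, 8, 2);  λ_4 → (3, 4, 0);  λ_5 → (3, 8, 2);  λ_6 → (6, 0, 2);  λ_7 → (1, 5, 4);  λ_8 → (1, 5, 4);  λ_9 → (6, 0, 2);  λ_10 → (2, 2, 3)

Partition of {1..10} into 5 W_13-dot-orbits:

[[1, 4], [2, 6, 9], [3, 5], [7, 8], [10]]


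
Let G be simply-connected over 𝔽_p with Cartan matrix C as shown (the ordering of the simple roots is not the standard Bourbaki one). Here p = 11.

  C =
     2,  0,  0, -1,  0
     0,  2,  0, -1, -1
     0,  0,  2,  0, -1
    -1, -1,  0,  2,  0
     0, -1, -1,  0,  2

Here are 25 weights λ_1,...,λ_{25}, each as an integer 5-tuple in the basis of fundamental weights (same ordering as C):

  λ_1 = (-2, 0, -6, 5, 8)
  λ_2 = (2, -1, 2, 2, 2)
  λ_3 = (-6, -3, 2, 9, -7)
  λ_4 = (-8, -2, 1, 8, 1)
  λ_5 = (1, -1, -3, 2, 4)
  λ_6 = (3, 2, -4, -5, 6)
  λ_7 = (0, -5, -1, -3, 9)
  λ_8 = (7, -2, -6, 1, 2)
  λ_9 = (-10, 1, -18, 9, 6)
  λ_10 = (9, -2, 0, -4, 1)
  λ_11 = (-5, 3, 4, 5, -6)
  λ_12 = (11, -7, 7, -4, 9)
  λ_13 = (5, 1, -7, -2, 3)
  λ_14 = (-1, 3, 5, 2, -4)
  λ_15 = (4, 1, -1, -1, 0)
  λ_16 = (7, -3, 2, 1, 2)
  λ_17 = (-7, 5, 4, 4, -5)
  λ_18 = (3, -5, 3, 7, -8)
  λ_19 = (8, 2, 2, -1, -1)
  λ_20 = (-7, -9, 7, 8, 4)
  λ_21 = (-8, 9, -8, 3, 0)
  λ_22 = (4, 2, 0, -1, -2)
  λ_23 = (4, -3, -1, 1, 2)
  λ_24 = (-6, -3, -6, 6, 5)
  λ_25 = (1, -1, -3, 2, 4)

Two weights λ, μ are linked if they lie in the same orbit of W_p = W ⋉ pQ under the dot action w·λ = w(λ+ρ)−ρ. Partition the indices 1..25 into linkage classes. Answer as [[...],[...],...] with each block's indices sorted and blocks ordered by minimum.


Cartan matrix: type A_5 (|W|=720); un-permuting the 5 rows.

Ā_11 reps of the 25 weights (A_5, coords as presented):

  [1] (4, 1, 0, 1, 4);  [2] (2, 0, 2, 3, 3);  [3] (2, 0, 2, 3, 3);  [4] (6, 1, 1, 1, 1);  [5] (2, 0, 2, 3, 3);  [6] (0, 1, 3, 3, 3);  [7] (4, 1, 0, 1, 4);  [8] (6, 1, 1, 1, 1);  [9] (6, 1, 1, 1, 1);  [10] (6, 1, 1, 1, 1);  [11] (4, 1, 0, 1, 4);  [12] (6, 1, 1, 1, 1);  [13] (5, 1, 4, 0, 1);  [14] (0, 1, 3, 3, 3);  [15] (5, 2, 0, 0, 1);  [16] (5, 2, 0, 0, 1);  [17] (4, 1, 0, 1, 4);  [18] (0, 1, 3, 3, 3);  [19] (5, 2, 0, 0, 1);  [20] (2, 0, 2, 3, 3);  [21] (0, 1, 3, 3, 3);  [22] (5, 2, 0, 0, 1);  [23] (5, 2, 0, 0, 1);  [24] (5, 1, 4, 0, 1);  [25] (2, 0, 2, 3, 3)

Partition of {1..25} into 6 W_11-dot-orbits:

[[1, 7, 11, 17], [2, 3, 5, 20, 25], [4, 8, 9, 10, 12], [6, 14, 18, 21], [13, 24], [15, 16, 19, 22, 23]]


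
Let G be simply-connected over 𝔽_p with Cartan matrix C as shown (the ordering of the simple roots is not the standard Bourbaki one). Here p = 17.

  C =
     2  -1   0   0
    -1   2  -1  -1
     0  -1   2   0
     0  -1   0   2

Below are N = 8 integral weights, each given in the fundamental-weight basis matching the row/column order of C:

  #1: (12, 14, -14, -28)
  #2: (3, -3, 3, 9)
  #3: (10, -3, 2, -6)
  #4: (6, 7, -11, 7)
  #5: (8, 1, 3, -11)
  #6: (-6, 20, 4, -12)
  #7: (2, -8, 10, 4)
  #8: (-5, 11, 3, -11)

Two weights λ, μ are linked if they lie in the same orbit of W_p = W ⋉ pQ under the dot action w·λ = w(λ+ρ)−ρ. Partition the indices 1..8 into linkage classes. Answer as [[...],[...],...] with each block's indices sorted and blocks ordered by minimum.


Dynkin diagram of C (from the 6 off-diagonal −1 entries): D_4.

λ_j+ρ reflected into Ā_17 (⟨·,θ^∨⟩≤17); 4-tuples as given:

  1: (2, 2, 2, 8);  2: (2, 2, 2, 8);  3: (4, 1, 4, 2);  4: (1, 4, 4, 2);  5: (1, 4, 4, 2);  6: (4, 1, 4, 2);  7: (4, 1, 4, 2);  8: (2, 2, 2, 8)

Linkage partition of the 8 weights (3 classes, p=17):

[[1, 2, 8], [3, 6, 7], [4, 5]]


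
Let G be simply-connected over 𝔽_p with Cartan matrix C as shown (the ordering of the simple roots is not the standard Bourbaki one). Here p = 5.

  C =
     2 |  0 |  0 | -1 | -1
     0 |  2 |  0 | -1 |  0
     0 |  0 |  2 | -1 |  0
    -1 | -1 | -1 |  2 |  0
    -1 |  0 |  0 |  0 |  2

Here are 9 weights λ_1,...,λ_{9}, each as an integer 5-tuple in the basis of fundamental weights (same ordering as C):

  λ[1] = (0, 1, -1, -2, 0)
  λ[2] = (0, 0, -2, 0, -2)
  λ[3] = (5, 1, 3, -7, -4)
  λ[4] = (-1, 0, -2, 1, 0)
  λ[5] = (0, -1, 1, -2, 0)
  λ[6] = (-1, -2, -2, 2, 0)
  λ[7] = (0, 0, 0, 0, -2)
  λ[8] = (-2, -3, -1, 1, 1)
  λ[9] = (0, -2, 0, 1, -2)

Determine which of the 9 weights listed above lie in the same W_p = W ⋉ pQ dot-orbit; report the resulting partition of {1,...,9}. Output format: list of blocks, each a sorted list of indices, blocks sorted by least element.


C ↔ D_5 under row/col permutation; |W(D_5)| = 1920.

Ā_5 reps of the 9 weights (D_5, coords as presented):

  1: (0, 1, 1, 0, 1);  2: (0, 1, 1, 0, 1);  3: (0, 1, 1, 1, 1);  4: (0, 1, 1, 1, 1);  5: (0, 1, 1, 0, 1);  6: (0, 1, 1, 1, 1);  7: (0, 1, 1, 1, 1);  8: (0, 1, 1, 0, 1);  9: (0, 1, 1, 1, 1)

Grouping the 9 weights by Ā_5-representative: 2 linkage classes.

[[1, 2, 5, 8], [3, 4, 6, 7, 9]]


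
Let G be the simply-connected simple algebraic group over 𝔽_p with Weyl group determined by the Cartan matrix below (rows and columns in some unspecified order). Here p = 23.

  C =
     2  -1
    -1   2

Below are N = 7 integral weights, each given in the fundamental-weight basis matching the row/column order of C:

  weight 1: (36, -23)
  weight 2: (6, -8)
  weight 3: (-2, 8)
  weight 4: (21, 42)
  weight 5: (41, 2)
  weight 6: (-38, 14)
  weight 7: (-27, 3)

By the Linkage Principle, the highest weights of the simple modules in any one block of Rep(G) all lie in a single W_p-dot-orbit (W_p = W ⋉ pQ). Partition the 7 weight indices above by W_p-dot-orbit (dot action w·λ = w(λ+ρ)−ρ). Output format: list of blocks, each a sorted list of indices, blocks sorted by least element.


Cartan matrix: type A_2 (|W|=6); un-permuting the 2 rows.

W_23-reps of the 7 weights in Ā_23 (same 2-coord order as C):

  1: (1, 8) · 2: (0, 7) · 3: (1, 8) · 4: (1, 19) · 5: (1, 19) · 6: (1, 8) · 7: (1, 19)

Linkage partition of the 7 weights (3 classes, p=23):

[[1, 3, 6], [2], [4, 5, 7]]
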